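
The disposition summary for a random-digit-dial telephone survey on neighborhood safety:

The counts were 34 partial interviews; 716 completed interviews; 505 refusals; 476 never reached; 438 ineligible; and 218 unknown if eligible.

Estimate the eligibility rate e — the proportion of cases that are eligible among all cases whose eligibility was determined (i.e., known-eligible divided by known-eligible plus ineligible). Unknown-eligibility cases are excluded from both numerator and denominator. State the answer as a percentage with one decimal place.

Eligible (known): 716 + 34 + 505 + 476 = 1731
e = 1731 / (1731 + 438) = 1731 / 2169 = 0.7981

79.8%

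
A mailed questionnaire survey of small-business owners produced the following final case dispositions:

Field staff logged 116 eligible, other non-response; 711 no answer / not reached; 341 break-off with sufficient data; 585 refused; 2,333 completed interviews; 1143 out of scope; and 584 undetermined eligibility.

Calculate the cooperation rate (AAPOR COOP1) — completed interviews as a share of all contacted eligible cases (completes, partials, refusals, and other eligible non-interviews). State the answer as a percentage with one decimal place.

Top = 2333
Denom = 2333 + 341 + 585 + 116 = 3375
COOP1 = 2333 / 3375 = 0.6913

69.1%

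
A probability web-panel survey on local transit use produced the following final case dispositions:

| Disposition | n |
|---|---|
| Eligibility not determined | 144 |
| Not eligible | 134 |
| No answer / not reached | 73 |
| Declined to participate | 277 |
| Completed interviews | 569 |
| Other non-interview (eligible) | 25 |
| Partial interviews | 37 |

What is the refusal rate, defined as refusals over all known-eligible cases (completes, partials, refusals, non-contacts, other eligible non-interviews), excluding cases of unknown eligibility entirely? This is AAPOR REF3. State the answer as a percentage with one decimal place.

28.2%

Numerator: 277
Denom: 569 + 37 + 277 + 73 + 25 = 981
REF3 = 277 / 981 = 0.2824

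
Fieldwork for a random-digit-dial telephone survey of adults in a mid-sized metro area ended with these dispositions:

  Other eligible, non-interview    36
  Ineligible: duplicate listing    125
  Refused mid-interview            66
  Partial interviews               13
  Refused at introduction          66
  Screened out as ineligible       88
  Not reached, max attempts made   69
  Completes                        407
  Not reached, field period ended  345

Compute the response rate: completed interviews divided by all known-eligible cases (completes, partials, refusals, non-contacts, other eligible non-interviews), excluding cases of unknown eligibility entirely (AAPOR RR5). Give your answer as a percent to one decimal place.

Declined to participate = 66 + 66 = 132
Never reached = 345 + 69 = 414
Out of scope = 88 + 125 = 213
Top = 407
Denom = 407 + 13 + 132 + 414 + 36 = 1002
RR5 = 407 / 1002 = 0.4062

40.6%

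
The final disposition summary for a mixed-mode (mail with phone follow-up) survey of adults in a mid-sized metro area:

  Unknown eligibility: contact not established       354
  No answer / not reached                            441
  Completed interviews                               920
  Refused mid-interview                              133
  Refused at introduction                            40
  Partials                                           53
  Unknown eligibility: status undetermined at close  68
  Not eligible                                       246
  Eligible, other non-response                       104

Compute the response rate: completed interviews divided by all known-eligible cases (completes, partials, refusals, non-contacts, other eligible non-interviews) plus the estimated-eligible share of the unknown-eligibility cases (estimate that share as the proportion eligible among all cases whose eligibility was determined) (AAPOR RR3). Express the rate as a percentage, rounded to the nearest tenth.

44.7%

Refused = 40 + 133 = 173
Eligibility not determined = 354 + 68 = 422
Numerator → 920
Determined eligible → 920 + 53 + 173 + 441 + 104 = 1691
e = 1691 / (1691 + 246) = 1691 / 1937 = 0.8730
e × U → 0.8730 × 422 = 368.41
Denominator → 1691 + 368.41 = 2059.41
RR3 = 920 / 2059.41 = 0.4467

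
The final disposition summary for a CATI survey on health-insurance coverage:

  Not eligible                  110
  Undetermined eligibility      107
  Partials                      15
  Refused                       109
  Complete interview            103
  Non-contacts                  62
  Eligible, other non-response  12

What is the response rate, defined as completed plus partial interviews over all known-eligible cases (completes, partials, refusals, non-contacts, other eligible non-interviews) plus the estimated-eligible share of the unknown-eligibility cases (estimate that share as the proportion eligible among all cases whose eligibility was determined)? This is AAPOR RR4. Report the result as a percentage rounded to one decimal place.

Top = 103 + 15 = 118
Known eligible = 103 + 15 + 109 + 62 + 12 = 301
e = 301 / (301 + 110) = 301 / 411 = 0.7324
Eligible share of unknowns = 0.7324 × 107 = 78.37
Denominator = 301 + 78.37 = 379.37
RR4 = 118 / 379.37 = 0.3110

31.1%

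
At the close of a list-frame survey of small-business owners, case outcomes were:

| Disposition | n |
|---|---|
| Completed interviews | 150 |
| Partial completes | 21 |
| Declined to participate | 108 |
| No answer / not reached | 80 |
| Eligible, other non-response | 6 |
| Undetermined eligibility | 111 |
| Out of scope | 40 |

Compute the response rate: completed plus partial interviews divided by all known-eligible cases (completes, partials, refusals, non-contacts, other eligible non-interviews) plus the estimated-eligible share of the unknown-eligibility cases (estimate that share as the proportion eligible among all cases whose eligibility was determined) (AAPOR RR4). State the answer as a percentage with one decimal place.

36.8%

Num = 150 + 21 = 171
Eligible (known) = 150 + 21 + 108 + 80 + 6 = 365
e = 365 / (365 + 40) = 365 / 405 = 0.9012
Estimated eligible among unknowns = 0.9012 × 111 = 100.03
Denominator = 365 + 100.03 = 465.03
RR4 = 171 / 465.03 = 0.3677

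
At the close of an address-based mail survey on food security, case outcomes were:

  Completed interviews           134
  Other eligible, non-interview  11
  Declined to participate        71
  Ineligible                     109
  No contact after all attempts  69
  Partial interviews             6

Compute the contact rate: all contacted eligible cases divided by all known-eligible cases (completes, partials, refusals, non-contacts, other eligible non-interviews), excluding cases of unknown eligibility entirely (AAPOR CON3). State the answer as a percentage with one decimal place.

Num: 134 + 6 + 71 + 11 = 222
Denom: 134 + 6 + 71 + 69 + 11 = 291
CON3 = 222 / 291 = 0.7629

76.3%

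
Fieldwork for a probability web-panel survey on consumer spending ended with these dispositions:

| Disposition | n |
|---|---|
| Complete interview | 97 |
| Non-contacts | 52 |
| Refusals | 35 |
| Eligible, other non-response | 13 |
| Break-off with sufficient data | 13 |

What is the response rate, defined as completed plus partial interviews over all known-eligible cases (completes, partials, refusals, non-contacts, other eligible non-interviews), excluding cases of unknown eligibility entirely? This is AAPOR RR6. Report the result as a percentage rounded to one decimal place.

Top: 97 + 13 = 110
Denom: 97 + 13 + 35 + 52 + 13 = 210
RR6 = 110 / 210 = 0.5238

52.4%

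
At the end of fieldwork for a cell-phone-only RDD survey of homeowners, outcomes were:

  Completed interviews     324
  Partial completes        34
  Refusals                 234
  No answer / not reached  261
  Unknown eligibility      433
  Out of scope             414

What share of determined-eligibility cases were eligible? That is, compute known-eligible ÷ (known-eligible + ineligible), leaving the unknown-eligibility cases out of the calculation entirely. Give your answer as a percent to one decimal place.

Known eligible: 324 + 34 + 234 + 261 = 853
e = 853 / (853 + 414) = 853 / 1267 = 0.6732

67.3%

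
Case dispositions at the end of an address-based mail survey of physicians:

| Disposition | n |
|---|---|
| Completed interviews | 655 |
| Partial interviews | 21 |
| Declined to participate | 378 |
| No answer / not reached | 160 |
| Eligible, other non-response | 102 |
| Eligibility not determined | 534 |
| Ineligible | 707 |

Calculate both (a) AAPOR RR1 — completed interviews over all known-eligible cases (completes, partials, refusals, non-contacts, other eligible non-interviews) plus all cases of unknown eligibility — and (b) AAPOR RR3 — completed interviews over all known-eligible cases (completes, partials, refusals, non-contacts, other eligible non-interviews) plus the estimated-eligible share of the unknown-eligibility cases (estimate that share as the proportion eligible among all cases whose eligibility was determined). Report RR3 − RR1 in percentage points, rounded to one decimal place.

4.0

Top = 655
Denominator = 655 + 21 + 378 + 160 + 102 + 534 = 1850
RR1 = 655 / 1850 = 0.3541
Known eligible = 655 + 21 + 378 + 160 + 102 = 1316
e = 1316 / (1316 + 707) = 1316 / 2023 = 0.6505
Eligible share of unknowns = 0.6505 × 534 = 347.37
Denominator = 1316 + 347.37 = 1663.37
RR3 = 655 / 1663.37 = 0.3938
Difference = 39.38 − 35.41 = 3.97 percentage points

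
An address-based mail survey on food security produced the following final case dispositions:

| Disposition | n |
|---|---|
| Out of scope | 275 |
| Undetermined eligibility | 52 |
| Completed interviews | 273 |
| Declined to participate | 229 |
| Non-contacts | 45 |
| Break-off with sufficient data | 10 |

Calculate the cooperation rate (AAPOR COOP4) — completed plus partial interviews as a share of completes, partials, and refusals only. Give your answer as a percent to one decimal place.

Top: 273 + 10 = 283
Denom: 273 + 10 + 229 = 512
COOP4 = 283 / 512 = 0.5527

55.3%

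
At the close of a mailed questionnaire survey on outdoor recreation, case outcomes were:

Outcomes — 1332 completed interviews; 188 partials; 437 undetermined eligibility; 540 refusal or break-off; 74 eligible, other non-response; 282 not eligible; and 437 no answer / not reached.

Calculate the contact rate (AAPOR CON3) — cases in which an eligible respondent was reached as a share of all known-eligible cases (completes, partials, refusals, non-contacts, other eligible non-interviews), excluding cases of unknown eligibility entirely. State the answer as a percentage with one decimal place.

Numerator → 1332 + 188 + 540 + 74 = 2134
Denom → 1332 + 188 + 540 + 437 + 74 = 2571
CON3 = 2134 / 2571 = 0.8300

83.0%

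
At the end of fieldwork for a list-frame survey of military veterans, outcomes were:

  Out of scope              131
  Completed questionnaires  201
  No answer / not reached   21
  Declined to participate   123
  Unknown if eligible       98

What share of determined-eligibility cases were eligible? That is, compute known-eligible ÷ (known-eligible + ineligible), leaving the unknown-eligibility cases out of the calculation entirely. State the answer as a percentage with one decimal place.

Determined eligible = 201 + 123 + 21 = 345
e = 345 / (345 + 131) = 345 / 476 = 0.7248

72.5%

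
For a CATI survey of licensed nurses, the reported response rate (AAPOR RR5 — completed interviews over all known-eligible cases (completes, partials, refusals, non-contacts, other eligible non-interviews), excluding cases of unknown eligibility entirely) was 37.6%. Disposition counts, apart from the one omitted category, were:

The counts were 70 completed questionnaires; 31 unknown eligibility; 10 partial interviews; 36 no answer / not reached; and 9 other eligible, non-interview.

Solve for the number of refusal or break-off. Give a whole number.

RR5 = 70 / D = 0.376
D = 70 / 0.376 = 186.2
Rest of base = 125
refusal or break-off = 186.2 − 125 ≈ 61

61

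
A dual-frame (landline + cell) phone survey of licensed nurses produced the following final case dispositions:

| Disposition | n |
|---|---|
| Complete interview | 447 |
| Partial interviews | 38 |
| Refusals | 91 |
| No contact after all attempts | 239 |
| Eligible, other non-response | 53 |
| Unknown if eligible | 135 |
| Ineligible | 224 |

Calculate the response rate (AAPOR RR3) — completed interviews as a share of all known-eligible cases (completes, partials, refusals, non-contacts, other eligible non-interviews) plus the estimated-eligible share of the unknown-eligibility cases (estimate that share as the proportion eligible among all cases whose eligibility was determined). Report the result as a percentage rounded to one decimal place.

Numerator → 447
Known eligible → 447 + 38 + 91 + 239 + 53 = 868
e = 868 / (868 + 224) = 868 / 1092 = 0.7949
Estimated eligible among unknowns → 0.7949 × 135 = 107.31
Denominator → 868 + 107.31 = 975.31
RR3 = 447 / 975.31 = 0.4583

45.8%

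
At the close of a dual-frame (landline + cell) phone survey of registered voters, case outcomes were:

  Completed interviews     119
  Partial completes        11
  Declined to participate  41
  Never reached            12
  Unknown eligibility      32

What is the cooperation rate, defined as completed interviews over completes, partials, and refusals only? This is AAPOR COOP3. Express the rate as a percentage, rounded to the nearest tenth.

69.6%

Num → 119
Denominator → 119 + 11 + 41 = 171
COOP3 = 119 / 171 = 0.6959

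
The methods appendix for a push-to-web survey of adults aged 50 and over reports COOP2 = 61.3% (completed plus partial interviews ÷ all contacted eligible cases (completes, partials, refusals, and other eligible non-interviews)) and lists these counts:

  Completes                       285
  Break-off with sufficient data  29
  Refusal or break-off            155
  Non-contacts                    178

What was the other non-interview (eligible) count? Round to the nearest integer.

43

Num: 285 + 29 = 314
COOP2 = 314 / D = 0.613
D = 314 / 0.613 = 512.2
Other denominator terms total 469
other non-interview (eligible) = 512.2 − 469 ≈ 43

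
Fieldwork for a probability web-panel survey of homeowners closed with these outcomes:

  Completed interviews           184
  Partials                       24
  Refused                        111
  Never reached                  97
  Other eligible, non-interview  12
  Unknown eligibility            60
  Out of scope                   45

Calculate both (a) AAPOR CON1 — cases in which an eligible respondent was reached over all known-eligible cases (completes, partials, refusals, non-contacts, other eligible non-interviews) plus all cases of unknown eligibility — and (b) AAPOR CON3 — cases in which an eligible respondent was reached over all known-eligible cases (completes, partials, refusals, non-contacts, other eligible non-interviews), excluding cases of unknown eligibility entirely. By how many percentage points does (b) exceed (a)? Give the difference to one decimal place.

9.5

Num = 184 + 24 + 111 + 12 = 331
Base = 184 + 24 + 111 + 97 + 12 + 60 = 488
CON1 = 331 / 488 = 0.6783
Base = 184 + 24 + 111 + 97 + 12 = 428
CON3 = 331 / 428 = 0.7734
Difference = 77.34 − 67.83 = 9.51 percentage points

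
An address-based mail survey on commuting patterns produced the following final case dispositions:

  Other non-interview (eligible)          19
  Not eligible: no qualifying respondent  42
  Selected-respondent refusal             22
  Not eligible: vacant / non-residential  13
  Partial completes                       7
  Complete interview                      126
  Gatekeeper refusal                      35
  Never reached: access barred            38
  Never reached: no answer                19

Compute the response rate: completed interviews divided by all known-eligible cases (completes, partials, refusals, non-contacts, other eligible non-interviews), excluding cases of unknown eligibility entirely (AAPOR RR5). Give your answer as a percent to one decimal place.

47.4%

Declined to participate = 35 + 22 = 57
Non-contacts = 19 + 38 = 57
Screened out, ineligible = 42 + 13 = 55
Numerator → 126
Denom → 126 + 7 + 57 + 57 + 19 = 266
RR5 = 126 / 266 = 0.4737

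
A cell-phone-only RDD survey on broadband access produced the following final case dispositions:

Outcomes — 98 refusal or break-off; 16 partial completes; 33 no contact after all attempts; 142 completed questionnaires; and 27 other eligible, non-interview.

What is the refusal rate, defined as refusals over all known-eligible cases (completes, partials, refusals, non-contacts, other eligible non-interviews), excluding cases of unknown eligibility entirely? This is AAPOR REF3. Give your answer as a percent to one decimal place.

Num → 98
Base → 142 + 16 + 98 + 33 + 27 = 316
REF3 = 98 / 316 = 0.3101

31.0%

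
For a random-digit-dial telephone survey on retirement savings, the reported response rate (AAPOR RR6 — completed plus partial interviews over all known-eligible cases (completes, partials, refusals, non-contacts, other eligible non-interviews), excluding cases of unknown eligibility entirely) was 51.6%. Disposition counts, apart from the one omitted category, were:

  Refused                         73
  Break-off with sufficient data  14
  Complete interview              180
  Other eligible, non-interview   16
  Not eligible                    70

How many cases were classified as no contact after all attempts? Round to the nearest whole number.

Numerator: 180 + 14 = 194
RR6 = 194 / D = 0.516
D = 194 / 0.516 = 376.0
Rest of base = 283
no contact after all attempts = 376.0 − 283 ≈ 93

93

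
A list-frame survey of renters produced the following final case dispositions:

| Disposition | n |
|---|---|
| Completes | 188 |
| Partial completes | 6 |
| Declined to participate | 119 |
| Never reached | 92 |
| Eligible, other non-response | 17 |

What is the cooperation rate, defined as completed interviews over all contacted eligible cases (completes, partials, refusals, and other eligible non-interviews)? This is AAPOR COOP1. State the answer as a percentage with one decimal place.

Numerator = 188
Denom = 188 + 6 + 119 + 17 = 330
COOP1 = 188 / 330 = 0.5697

57.0%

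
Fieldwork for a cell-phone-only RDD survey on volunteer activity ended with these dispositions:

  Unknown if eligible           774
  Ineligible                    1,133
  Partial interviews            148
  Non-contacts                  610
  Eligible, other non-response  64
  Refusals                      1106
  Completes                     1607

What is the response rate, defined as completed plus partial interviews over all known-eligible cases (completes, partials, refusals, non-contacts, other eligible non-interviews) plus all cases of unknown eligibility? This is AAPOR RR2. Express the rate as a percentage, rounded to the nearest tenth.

40.7%

Numerator → 1607 + 148 = 1755
Base → 1607 + 148 + 1106 + 610 + 64 + 774 = 4309
RR2 = 1755 / 4309 = 0.4073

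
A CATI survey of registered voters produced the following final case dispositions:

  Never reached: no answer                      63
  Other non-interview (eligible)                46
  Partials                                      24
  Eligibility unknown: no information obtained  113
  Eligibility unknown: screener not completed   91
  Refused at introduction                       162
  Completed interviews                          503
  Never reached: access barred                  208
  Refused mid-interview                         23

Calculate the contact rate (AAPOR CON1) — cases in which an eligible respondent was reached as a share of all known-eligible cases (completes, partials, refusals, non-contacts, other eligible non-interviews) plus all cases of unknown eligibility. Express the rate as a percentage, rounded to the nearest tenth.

Declined to participate = 162 + 23 = 185
No contact after all attempts = 63 + 208 = 271
Undetermined eligibility = 91 + 113 = 204
Numerator = 503 + 24 + 185 + 46 = 758
Base = 503 + 24 + 185 + 271 + 46 + 204 = 1233
CON1 = 758 / 1233 = 0.6148

61.5%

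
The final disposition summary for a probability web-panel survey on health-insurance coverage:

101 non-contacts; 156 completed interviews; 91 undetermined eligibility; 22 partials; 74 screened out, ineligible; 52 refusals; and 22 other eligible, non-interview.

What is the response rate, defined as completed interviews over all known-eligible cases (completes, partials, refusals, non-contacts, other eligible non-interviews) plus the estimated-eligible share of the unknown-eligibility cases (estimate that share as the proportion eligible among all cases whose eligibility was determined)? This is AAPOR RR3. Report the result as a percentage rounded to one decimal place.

36.4%

Numerator → 156
Known eligible → 156 + 22 + 52 + 101 + 22 = 353
e = 353 / (353 + 74) = 353 / 427 = 0.8267
e × U → 0.8267 × 91 = 75.23
Denominator → 353 + 75.23 = 428.23
RR3 = 156 / 428.23 = 0.3643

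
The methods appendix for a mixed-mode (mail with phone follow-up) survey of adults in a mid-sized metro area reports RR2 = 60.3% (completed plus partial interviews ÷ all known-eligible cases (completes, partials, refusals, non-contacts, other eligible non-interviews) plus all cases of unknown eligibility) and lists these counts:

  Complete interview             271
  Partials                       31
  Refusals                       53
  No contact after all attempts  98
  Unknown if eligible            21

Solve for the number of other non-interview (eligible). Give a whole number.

Numerator: 271 + 31 = 302
RR2 = 302 / D = 0.603
D = 302 / 0.603 = 500.8
Other denominator terms total 474
other non-interview (eligible) = 500.8 − 474 ≈ 27

27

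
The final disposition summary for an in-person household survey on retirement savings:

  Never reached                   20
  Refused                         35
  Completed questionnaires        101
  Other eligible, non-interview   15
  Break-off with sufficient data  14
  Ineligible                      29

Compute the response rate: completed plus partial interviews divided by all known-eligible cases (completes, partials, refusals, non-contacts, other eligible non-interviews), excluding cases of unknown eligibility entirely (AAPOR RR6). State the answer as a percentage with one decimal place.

62.2%

Num → 101 + 14 = 115
Base → 101 + 14 + 35 + 20 + 15 = 185
RR6 = 115 / 185 = 0.6216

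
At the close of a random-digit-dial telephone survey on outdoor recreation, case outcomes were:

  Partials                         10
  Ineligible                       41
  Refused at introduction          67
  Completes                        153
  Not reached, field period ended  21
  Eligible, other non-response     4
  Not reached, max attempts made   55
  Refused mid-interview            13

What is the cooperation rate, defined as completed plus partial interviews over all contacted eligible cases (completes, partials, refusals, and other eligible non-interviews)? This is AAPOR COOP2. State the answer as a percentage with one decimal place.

Declined to participate = 67 + 13 = 80
Non-contacts = 21 + 55 = 76
Numerator → 153 + 10 = 163
Base → 153 + 10 + 80 + 4 = 247
COOP2 = 163 / 247 = 0.6599

66.0%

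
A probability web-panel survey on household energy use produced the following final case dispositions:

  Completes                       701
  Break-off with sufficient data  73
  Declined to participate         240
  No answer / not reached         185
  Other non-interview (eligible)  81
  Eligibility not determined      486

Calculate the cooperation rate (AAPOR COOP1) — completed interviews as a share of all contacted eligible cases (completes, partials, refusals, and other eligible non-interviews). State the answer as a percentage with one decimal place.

64.0%

Num = 701
Base = 701 + 73 + 240 + 81 = 1095
COOP1 = 701 / 1095 = 0.6402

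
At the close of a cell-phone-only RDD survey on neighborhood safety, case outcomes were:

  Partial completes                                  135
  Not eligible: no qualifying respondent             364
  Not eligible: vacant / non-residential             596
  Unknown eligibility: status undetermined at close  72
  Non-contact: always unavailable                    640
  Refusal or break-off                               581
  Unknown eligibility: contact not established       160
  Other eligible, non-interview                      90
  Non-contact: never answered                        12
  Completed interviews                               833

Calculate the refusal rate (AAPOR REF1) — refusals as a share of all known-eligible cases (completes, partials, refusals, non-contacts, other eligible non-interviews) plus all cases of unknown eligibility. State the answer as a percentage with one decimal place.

23.0%

Never reached = 12 + 640 = 652
Unknown if eligible = 160 + 72 = 232
Screened out, ineligible = 364 + 596 = 960
Numerator → 581
Base → 833 + 135 + 581 + 652 + 90 + 232 = 2523
REF1 = 581 / 2523 = 0.2303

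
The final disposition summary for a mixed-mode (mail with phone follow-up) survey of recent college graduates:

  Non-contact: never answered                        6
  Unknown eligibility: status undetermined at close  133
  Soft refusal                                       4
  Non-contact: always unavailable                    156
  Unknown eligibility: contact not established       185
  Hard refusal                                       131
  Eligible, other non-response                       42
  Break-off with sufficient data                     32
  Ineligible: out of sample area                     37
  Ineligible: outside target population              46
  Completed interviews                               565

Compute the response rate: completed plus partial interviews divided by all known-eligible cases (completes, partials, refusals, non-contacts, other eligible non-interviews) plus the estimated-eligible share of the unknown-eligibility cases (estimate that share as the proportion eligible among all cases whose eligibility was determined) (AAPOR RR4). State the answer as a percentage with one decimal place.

Refusals = 131 + 4 = 135
No contact after all attempts = 6 + 156 = 162
Undetermined eligibility = 185 + 133 = 318
Ineligible = 46 + 37 = 83
Num → 565 + 32 = 597
Eligible (known) → 565 + 32 + 135 + 162 + 42 = 936
e = 936 / (936 + 83) = 936 / 1019 = 0.9185
Eligible share of unknowns → 0.9185 × 318 = 292.08
Denom → 936 + 292.08 = 1228.08
RR4 = 597 / 1228.08 = 0.4861

48.6%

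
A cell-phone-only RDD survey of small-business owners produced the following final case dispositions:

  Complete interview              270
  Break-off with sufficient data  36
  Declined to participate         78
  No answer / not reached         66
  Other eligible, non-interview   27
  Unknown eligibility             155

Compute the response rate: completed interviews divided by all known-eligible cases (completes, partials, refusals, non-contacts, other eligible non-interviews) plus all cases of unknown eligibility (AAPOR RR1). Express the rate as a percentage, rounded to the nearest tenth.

Top → 270
Denominator → 270 + 36 + 78 + 66 + 27 + 155 = 632
RR1 = 270 / 632 = 0.4272

42.7%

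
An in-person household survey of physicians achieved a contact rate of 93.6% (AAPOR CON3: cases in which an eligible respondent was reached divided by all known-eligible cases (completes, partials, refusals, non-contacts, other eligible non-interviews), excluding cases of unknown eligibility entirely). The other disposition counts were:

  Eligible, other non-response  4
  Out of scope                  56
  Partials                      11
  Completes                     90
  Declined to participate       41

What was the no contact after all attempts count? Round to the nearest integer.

10

Numerator: 90 + 11 + 41 + 4 = 146
CON3 = 146 / D = 0.936
D = 146 / 0.936 = 156.0
Remaining denominator categories sum to 146
no contact after all attempts = 156.0 − 146 ≈ 10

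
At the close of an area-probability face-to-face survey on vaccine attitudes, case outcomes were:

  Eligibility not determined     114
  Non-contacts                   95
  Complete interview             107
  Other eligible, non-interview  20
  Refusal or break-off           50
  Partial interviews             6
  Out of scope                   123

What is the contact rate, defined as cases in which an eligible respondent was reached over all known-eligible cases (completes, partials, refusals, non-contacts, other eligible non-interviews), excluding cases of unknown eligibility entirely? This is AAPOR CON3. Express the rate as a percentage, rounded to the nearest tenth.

65.8%

Numerator: 107 + 6 + 50 + 20 = 183
Base: 107 + 6 + 50 + 95 + 20 = 278
CON3 = 183 / 278 = 0.6583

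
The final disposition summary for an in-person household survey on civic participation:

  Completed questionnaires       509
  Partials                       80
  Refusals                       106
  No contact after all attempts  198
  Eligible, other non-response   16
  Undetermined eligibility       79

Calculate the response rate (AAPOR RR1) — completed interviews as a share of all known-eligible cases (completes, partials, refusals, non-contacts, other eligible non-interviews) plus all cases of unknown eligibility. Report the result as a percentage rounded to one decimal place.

51.5%

Top → 509
Base → 509 + 80 + 106 + 198 + 16 + 79 = 988
RR1 = 509 / 988 = 0.5152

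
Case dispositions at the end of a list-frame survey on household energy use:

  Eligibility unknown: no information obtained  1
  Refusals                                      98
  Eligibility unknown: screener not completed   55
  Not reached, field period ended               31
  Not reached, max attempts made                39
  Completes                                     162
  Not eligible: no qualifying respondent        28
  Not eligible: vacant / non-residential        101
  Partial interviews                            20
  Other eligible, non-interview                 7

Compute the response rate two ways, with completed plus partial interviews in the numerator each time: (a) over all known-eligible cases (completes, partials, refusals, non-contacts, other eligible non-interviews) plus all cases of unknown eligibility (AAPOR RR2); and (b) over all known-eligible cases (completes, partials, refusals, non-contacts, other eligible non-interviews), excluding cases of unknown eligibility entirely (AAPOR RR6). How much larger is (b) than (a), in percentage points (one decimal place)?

Non-contacts = 31 + 39 = 70
Unknown eligibility = 55 + 1 = 56
Screened out, ineligible = 28 + 101 = 129
Top: 162 + 20 = 182
Denominator: 162 + 20 + 98 + 70 + 7 + 56 = 413
RR2 = 182 / 413 = 0.4407
Denominator: 162 + 20 + 98 + 70 + 7 = 357
RR6 = 182 / 357 = 0.5098
Difference = 50.98 − 44.07 = 6.91 percentage points

6.9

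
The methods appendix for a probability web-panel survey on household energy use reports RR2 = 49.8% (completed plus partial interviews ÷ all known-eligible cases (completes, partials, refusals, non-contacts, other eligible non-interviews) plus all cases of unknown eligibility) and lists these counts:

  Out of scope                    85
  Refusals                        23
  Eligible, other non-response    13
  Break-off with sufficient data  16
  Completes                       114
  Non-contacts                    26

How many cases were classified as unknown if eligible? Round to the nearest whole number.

Numerator: 114 + 16 = 130
RR2 = 130 / D = 0.498
D = 130 / 0.498 = 261.0
Rest of base = 192
unknown if eligible = 261.0 − 192 ≈ 69

69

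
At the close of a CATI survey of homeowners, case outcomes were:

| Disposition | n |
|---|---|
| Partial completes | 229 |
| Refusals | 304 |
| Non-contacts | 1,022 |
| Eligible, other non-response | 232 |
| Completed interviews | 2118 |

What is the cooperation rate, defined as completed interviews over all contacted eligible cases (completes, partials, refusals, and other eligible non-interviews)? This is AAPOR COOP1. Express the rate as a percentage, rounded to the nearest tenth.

Num: 2118
Denominator: 2118 + 229 + 304 + 232 = 2883
COOP1 = 2118 / 2883 = 0.7347

73.5%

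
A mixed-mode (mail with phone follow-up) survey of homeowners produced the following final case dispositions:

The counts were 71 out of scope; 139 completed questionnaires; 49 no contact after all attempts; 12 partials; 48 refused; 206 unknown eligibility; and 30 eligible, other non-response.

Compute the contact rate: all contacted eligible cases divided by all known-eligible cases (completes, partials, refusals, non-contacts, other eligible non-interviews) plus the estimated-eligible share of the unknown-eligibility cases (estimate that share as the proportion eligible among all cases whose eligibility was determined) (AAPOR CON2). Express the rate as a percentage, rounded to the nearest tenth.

51.8%

Num = 139 + 12 + 48 + 30 = 229
Known eligible = 139 + 12 + 48 + 49 + 30 = 278
e = 278 / (278 + 71) = 278 / 349 = 0.7966
e × U = 0.7966 × 206 = 164.10
Base = 278 + 164.10 = 442.10
CON2 = 229 / 442.10 = 0.5180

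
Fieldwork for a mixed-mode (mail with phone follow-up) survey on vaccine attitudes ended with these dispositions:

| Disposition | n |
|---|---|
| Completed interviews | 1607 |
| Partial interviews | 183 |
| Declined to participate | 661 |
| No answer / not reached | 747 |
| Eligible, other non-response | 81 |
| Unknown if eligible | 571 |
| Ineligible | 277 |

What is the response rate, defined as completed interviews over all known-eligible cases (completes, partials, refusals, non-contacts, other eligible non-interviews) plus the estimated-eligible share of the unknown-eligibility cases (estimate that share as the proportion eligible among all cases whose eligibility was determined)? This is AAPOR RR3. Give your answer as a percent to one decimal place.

42.2%

Top → 1607
Eligible (known) → 1607 + 183 + 661 + 747 + 81 = 3279
e = 3279 / (3279 + 277) = 3279 / 3556 = 0.9221
Eligible share of unknowns → 0.9221 × 571 = 526.52
Denom → 3279 + 526.52 = 3805.52
RR3 = 1607 / 3805.52 = 0.4223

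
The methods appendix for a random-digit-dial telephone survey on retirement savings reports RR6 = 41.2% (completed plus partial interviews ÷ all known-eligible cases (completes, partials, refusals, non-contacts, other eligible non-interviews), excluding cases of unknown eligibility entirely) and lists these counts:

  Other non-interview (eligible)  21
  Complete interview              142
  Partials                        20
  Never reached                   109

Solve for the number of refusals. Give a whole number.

Top = 142 + 20 = 162
RR6 = 162 / D = 0.412
D = 162 / 0.412 = 393.2
Rest of base = 292
refusals = 393.2 − 292 ≈ 101

101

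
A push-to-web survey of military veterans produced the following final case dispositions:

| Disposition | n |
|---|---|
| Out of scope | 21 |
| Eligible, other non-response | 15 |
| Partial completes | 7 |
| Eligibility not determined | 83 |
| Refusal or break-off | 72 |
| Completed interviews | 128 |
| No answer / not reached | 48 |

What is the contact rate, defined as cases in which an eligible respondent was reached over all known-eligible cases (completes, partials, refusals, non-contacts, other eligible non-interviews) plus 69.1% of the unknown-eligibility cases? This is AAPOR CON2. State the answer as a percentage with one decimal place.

67.8%

Top: 128 + 7 + 72 + 15 = 222
Determined eligible: 128 + 7 + 72 + 48 + 15 = 270
e × U: 0.6910 × 83 = 57.35
Base: 270 + 57.35 = 327.35
CON2 = 222 / 327.35 = 0.6782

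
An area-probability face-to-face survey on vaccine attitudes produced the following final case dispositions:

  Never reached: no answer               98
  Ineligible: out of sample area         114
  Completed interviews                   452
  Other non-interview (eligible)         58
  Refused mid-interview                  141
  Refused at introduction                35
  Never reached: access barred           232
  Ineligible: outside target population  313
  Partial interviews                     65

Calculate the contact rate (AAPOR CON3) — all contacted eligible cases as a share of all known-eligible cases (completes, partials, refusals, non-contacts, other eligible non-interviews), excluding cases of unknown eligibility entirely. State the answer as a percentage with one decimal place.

69.5%

Refusal or break-off = 35 + 141 = 176
Non-contacts = 98 + 232 = 330
Screened out, ineligible = 313 + 114 = 427
Num → 452 + 65 + 176 + 58 = 751
Denom → 452 + 65 + 176 + 330 + 58 = 1081
CON3 = 751 / 1081 = 0.6947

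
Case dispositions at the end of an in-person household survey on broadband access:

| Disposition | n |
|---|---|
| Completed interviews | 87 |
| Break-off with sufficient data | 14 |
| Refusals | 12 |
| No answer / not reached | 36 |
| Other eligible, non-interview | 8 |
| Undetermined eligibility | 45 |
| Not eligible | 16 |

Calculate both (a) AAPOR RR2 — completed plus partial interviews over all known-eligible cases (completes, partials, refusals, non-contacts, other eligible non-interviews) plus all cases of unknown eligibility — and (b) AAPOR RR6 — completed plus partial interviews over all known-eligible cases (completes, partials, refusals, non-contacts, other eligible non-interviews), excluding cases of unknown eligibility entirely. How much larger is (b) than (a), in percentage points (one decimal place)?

Num: 87 + 14 = 101
Denom: 87 + 14 + 12 + 36 + 8 + 45 = 202
RR2 = 101 / 202 = 0.5000
Denom: 87 + 14 + 12 + 36 + 8 = 157
RR6 = 101 / 157 = 0.6433
Difference = 64.33 − 50.00 = 14.33 percentage points

14.3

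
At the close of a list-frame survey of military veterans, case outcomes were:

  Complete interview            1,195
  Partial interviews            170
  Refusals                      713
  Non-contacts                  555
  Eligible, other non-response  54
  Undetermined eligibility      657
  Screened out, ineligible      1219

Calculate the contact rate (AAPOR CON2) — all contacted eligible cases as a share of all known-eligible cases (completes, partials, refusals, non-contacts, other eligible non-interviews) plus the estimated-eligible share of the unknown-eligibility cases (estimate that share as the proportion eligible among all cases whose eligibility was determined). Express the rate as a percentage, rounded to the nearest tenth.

Top = 1195 + 170 + 713 + 54 = 2132
Determined eligible = 1195 + 170 + 713 + 555 + 54 = 2687
e = 2687 / (2687 + 1219) = 2687 / 3906 = 0.6879
Estimated eligible among unknowns = 0.6879 × 657 = 451.95
Base = 2687 + 451.95 = 3138.95
CON2 = 2132 / 3138.95 = 0.6792

67.9%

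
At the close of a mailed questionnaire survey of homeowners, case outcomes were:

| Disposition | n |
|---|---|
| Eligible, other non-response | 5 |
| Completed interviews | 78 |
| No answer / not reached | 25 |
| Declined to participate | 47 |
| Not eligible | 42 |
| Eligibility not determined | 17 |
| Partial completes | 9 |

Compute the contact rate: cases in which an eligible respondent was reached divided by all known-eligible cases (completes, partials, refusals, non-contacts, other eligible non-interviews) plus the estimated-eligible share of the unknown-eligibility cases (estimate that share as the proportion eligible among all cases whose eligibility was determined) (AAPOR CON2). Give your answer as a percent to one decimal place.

78.3%

Numerator = 78 + 9 + 47 + 5 = 139
Eligible (known) = 78 + 9 + 47 + 25 + 5 = 164
e = 164 / (164 + 42) = 164 / 206 = 0.7961
Estimated eligible among unknowns = 0.7961 × 17 = 13.53
Denom = 164 + 13.53 = 177.53
CON2 = 139 / 177.53 = 0.7830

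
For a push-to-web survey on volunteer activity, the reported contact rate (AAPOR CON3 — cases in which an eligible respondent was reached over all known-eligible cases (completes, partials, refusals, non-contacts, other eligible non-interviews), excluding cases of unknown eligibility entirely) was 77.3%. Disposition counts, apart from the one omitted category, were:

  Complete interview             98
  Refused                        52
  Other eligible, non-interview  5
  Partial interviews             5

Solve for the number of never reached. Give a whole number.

Top → 98 + 5 + 52 + 5 = 160
CON3 = 160 / D = 0.773
D = 160 / 0.773 = 207.0
Other denominator terms total 160
never reached = 207.0 − 160 ≈ 47

47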